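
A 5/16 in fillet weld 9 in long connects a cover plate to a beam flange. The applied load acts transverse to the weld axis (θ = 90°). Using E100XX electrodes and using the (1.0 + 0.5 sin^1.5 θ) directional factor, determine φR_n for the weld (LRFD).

E100XX → F_EXX = 100 ksi.
t_e = 0.707 × 0.3125 = 0.2209 in; A_we = 0.2209 × 9 = 1.988 in².
Directional factor: 1.0 + 0.5 sin^1.5(90°) = 1.5.
F_nw = 0.6 × 100 × 1.5 = 90 ksi.
φR_n = 0.75 × 90 × 1.988 = 134.2 kips.

φR_n ≈ 134 kips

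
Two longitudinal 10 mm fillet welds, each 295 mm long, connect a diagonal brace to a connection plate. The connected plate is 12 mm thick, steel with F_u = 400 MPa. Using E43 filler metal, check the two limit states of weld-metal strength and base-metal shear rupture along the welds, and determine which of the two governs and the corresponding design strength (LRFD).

φR_n ≈ 807 kN (weld metal governs)

E43XX → F_EXX = 430 MPa.
t_e = 0.707 × 10 = 7.07 mm; L = 590 mm.
Weld metal: φR_n = 0.75 × 0.6 × 430 × 7.07 × 590 × 10⁻³ = 807.1 kN.
Base metal (shear rupture): φR_n = 0.75 × 0.6 × 400 × 12 × 590 × 10⁻³ = 1274 kN.
Governing: weld metal.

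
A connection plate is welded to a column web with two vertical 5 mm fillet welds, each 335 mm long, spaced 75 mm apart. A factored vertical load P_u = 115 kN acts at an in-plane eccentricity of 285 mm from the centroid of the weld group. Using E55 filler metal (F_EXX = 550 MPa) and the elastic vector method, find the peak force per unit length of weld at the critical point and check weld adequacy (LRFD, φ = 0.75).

f_max ≈ 835 N/mm; adequate

Total weld length L_w = 670 mm. Treat welds as unit-width lines.
Polar moment about centroid: J = 2[d³/12 + d(b/2)²] = 2[335³/12 + 335×37.5²] = 7208000 mm³.
Direct shear f_v = P/L_w = 115×10³ / 670 = 171.6 N/mm (vertical).
Torsion M = P·e = 115×10³ × 285 = 32775000 N·mm.
Critical point at (x, y) = (37.5, 167.5) from centroid. f_tx = M·y/J = 761.6 N/mm; f_ty = M·x/J = 170.5 N/mm.
Resultant f_max = √[f_tx² + (f_v + f_ty)²] = √[761.6² + (171.6 + 170.5)²] = 834.9 N/mm.
Capacity per unit length: φr_n = 0.75 × 0.6 × 550 × (0.707 × 5) = 874.9 N/mm.
834.9 ≤ 874.9 → adequate.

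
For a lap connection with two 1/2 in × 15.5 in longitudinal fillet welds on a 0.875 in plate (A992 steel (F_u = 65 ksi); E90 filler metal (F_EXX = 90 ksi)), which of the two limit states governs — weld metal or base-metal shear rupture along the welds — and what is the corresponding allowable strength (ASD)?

R_n/Ω ≈ 296 kip (weld metal governs)

t_e = 0.707 × 0.5 = 0.3535 in; L = 31 in.
Weld metal: R_n/Ω = (1/2.0) × 0.6 × 90 × 0.3535 × 31 = 295.9 kip.
Base metal (shear rupture): R_n/Ω = (1/2.0) × 0.6 × 65 × 0.875 × 31 = 528.9 kip.
Governing: weld metal.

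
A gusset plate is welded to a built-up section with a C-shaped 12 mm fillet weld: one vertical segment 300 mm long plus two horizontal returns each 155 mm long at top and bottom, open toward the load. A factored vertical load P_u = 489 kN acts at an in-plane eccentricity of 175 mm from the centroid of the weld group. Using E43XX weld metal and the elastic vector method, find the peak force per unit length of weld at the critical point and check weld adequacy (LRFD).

f_max ≈ 2090 N/mm; NOT adequate

E43XX → F_EXX = 430 MPa.
Total weld length L_w = 610 mm. Treat welds as unit-width lines.
Centroid: x̄ = 2×155×77.5 / 610 = 39.39 mm from the vertical weld.
Polar moment about centroid: J = I_x + I_y = [300³/12 + 2×155×150²] + [300×39.39² + 2(155³/12 + 155×38.11²)] = 10760000 mm³.
Direct shear f_v = P/L_w = 489×10³ / 610 = 801.6 N/mm (vertical).
Torsion M = P·e = 489×10³ × 175 = 85575000 N·mm.
Critical point at (x, y) = (115.6, 150) from centroid. f_tx = M·y/J = 1193 N/mm; f_ty = M·x/J = 919.4 N/mm.
Resultant f_max = √[f_tx² + (f_v + f_ty)²] = √[1193² + (801.6 + 919.4)²] = 2094 N/mm.
Capacity per unit length: φr_n = 0.75 × 0.6 × 430 × (0.707 × 12) = 1642 N/mm.
2094 > 1642 → NOT adequate.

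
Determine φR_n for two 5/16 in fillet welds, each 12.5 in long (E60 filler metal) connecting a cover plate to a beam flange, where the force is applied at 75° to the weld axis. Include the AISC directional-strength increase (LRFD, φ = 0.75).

E60XX → F_EXX = 60 ksi.
t_e = 0.707 × 0.3125 = 0.2209 in; A_we = 0.2209 × 25 = 5.523 in².
Directional factor: 1.0 + 0.5 sin^1.5(75°) = 1.475.
F_nw = 0.6 × 60 × 1.475 = 53.09 ksi.
φR_n = 0.75 × 53.09 × 5.523 = 219.9 kips.

φR_n ≈ 220 kips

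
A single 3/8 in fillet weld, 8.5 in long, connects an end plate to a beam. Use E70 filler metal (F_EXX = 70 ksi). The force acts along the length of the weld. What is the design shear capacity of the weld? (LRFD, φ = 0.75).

φR_n ≈ 71 kips

Effective throat t_e = 0.707 × 0.375 = 0.2651 in.
Total length L = 8.5 in; A_we = 0.2651 × 8.5 = 2.254 in².
F_nw = 0.6 F_EXX = 0.6 × 70 = 42 ksi.
φR_n = 0.75 × 42 × 2.254 = 70.99 kips.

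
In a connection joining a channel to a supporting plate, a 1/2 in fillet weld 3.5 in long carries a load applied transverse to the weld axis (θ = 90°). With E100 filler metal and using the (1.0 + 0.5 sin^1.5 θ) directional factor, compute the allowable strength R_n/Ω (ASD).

E100XX → F_EXX = 100 ksi.
t_e = 0.707 × 0.5 = 0.3535 in; A_we = 0.3535 × 3.5 = 1.237 in².
Directional factor: 1.0 + 0.5 sin^1.5(90°) = 1.5.
F_nw = 0.6 × 100 × 1.5 = 90 ksi.
R_n/Ω = (90 × 1.237) / 2.0 = 55.68 kips.

R_n/Ω ≈ 55.7 kips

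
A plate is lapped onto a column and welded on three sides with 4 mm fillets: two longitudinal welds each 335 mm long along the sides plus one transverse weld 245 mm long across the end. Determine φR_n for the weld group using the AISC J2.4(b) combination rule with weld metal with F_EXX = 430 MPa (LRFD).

t_e = 0.707 × 4 = 2.828 mm.
R_nwl = 0.6 × 430 × 2.828 × 670 × 10⁻³ = 488.8 kN (longitudinal, 2 welds).
R_nwt = 0.6 × 430 × 2.828 × 245 × 10⁻³ = 178.8 kN (transverse, base value).
(i) R_nwl + R_nwt = 667.6 kN; (ii) 0.85 R_nwl + 1.5 R_nwt = 683.7 kN.
R_n = max = 683.7 kN [governs: (ii)]; φR_n = 512.7 kN.

φR_n ≈ 513 kN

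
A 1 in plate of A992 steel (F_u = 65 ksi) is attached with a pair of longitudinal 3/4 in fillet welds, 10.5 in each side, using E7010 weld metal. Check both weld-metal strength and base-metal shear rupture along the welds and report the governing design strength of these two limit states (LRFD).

φR_n ≈ 351 kip (weld metal governs)

E70XX → F_EXX = 70 ksi.
t_e = 0.707 × 0.75 = 0.5302 in; L = 21 in.
Weld metal: φR_n = 0.75 × 0.6 × 70 × 0.5302 × 21 = 350.8 kip.
Base metal (shear rupture): φR_n = 0.75 × 0.6 × 65 × 1 × 21 = 614.2 kip.
Governing: weld metal.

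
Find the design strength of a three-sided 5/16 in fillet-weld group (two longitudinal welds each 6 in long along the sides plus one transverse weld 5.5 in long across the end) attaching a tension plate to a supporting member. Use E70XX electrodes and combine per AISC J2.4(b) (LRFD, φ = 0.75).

φR_n ≈ 128 kip

E70XX → F_EXX = 70 ksi.
t_e = 0.707 × 0.3125 = 0.2209 in.
R_nwl = 0.6 × 70 × 0.2209 × 12 = 111.4 kip (longitudinal, 2 welds).
R_nwt = 0.6 × 70 × 0.2209 × 5.5 = 51.04 kip (transverse, base value).
(i) R_nwl + R_nwt = 162.4 kip; (ii) 0.85 R_nwl + 1.5 R_nwt = 171.2 kip.
R_n = max = 171.2 kip [governs: (ii)]; φR_n = 128.4 kip.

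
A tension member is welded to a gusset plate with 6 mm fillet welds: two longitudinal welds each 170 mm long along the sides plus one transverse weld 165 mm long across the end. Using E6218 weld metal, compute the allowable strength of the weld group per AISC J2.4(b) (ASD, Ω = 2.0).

R_n/Ω ≈ 423 kN

E62XX → F_EXX = 620 MPa.
t_e = 0.707 × 6 = 4.242 mm.
R_nwl = 0.6 × 620 × 4.242 × 340 × 10⁻³ = 536.5 kN (longitudinal, 2 welds).
R_nwt = 0.6 × 620 × 4.242 × 165 × 10⁻³ = 260.4 kN (transverse, base value).
(i) R_nwl + R_nwt = 796.9 kN; (ii) 0.85 R_nwl + 1.5 R_nwt = 846.6 kN.
R_n = max = 846.6 kN [governs: (ii)]; R_n/Ω = 423.3 kN.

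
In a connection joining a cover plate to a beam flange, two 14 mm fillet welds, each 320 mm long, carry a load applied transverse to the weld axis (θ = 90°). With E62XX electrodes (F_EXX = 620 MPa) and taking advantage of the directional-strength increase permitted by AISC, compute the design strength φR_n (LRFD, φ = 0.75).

t_e = 0.707 × 14 = 9.898 mm; A_we = 9.898 × 640 = 6335 mm².
Directional factor: 1.0 + 0.5 sin^1.5(90°) = 1.5.
F_nw = 0.6 × 620 × 1.5 = 558 MPa.
φR_n = 0.75 × 558 × 6335 × 10⁻³ = 2651 kN.

φR_n ≈ 2650 kN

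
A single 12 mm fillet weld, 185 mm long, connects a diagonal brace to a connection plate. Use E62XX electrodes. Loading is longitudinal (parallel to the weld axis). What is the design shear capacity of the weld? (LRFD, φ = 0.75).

E62XX → F_EXX = 620 MPa.
Effective throat t_e = 0.707 × 12 = 8.484 mm.
Total length L = 185 mm; A_we = 8.484 × 185 = 1570 mm².
F_nw = 0.6 F_EXX = 0.6 × 620 = 372 MPa.
φR_n = 0.75 × 372 × 1570 × 10⁻³ = 437.9 kN.

φR_n ≈ 438 kN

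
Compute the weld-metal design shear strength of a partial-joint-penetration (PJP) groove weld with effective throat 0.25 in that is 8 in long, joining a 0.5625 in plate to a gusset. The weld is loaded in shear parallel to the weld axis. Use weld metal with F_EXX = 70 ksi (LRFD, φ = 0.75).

Effective throat (given) t_e = 0.25 in.
A_we = 0.25 × 8 = 2 in².
F_nw = 0.6 F_EXX = 42 ksi.
φR_n = 0.75 × 42 × 2 = 63 kip.

φR_n ≈ 63 kip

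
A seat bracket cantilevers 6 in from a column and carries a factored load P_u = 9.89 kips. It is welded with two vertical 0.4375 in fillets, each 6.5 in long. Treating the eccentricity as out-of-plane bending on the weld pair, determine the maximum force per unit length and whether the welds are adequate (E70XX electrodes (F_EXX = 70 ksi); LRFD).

L_w = 2 × 6.5 = 13 in; section modulus (unit throat) S = 2 × L²/6 = 14.08 in².
Direct shear f_v = P/L_w = 9.89/13 = 0.7608 kip/in.
Moment M = P × e = 9.89 × 6 = 59.34 kip·in; bending f_b = M/S = 4.213 kip/in.
f_max = √(f_v² + f_b²) = √(0.7608² + 4.213²) = 4.282 kip/in.
φr_n = 0.75 × 0.6 × 70 × (0.707 × 0.4375) = 9.743 kip/in → adequate.

f_max ≈ 4.28 kip/in; adequate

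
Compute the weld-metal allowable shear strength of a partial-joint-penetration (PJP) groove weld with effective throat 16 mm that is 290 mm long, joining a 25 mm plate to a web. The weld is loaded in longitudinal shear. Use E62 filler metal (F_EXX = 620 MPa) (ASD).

R_n/Ω ≈ 863 kN

Effective throat (given) t_e = 16 mm.
A_we = 16 × 290 = 4640 mm².
F_nw = 0.6 F_EXX = 372 MPa.
R_n/Ω = (372 × 4640) / 2.0 × 10⁻³ = 863 kN.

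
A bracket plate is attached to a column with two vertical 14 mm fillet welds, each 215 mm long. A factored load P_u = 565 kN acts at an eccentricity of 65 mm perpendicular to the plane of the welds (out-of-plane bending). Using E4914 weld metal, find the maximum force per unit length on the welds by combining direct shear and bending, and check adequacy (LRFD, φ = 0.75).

f_max ≈ 2720 N/mm; NOT adequate

E49XX → F_EXX = 490 MPa.
L_w = 2 × 215 = 430 mm; section modulus (unit throat) S = 2 × L²/6 = 15410 mm².
Direct shear f_v = P/L_w = 565×10³/430 = 1314 N/mm.
Moment M = P × e = 565×10³ × 65 = 36725000 N·mm; bending f_b = M/S = 2383 N/mm.
f_max = √(f_v² + f_b²) = √(1314² + 2383²) = 2722 N/mm.
φr_n = 0.75 × 0.6 × 490 × (0.707 × 14) = 2183 N/mm → NOT adequate.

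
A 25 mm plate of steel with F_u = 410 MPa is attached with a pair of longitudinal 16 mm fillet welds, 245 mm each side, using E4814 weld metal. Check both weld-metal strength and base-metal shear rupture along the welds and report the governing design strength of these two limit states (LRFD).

E48XX → F_EXX = 480 MPa.
t_e = 0.707 × 16 = 11.31 mm; L = 490 mm.
Weld metal: φR_n = 0.75 × 0.6 × 480 × 11.31 × 490 × 10⁻³ = 1197 kN.
Base metal (shear rupture): φR_n = 0.75 × 0.6 × 410 × 25 × 490 × 10⁻³ = 2260 kN.
Governing: weld metal.

φR_n ≈ 1200 kN (weld metal governs)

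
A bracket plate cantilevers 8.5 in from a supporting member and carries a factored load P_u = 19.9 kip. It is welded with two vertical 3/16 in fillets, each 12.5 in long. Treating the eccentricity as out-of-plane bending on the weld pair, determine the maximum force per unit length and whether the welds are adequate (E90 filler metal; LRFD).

E90XX → F_EXX = 90 ksi.
L_w = 2 × 12.5 = 25 in; section modulus (unit throat) S = 2 × L²/6 = 52.08 in².
Direct shear f_v = P/L_w = 19.9/25 = 0.796 kip/in.
Moment M = P × e = 19.9 × 8.5 = 169.15 kip·in; bending f_b = M/S = 3.248 kip/in.
f_max = √(f_v² + f_b²) = √(0.796² + 3.248²) = 3.344 kip/in.
φr_n = 0.75 × 0.6 × 90 × (0.707 × 0.1875) = 5.369 kip/in → adequate.

f_max ≈ 3.34 kip/in; adequate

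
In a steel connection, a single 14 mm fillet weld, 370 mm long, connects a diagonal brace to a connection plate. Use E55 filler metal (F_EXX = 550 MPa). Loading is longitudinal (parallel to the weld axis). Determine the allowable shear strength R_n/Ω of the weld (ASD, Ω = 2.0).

R_n/Ω ≈ 604 kN

Effective throat t_e = 0.707 × 14 = 9.898 mm.
Total length L = 370 mm; A_we = 9.898 × 370 = 3662 mm².
F_nw = 0.6 F_EXX = 0.6 × 550 = 330 MPa.
R_n = 330 × 3662 × 10⁻³ = 1209 kN; R_n/Ω = 1209/2.0 = 604.3 kN.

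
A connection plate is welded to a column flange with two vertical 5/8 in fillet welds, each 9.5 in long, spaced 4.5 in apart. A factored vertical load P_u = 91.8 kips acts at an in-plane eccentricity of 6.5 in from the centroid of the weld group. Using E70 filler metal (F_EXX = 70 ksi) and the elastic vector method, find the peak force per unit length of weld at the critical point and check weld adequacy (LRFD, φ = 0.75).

f_max ≈ 15.8 kip/in; NOT adequate

Total weld length L_w = 19 in. Treat welds as unit-width lines.
Polar moment about centroid: J = 2[d³/12 + d(b/2)²] = 2[9.5³/12 + 9.5×2.25²] = 239.1 in³.
Direct shear f_v = P/L_w = 91.8 / 19 = 4.832 kip/in (vertical).
Torsion M = P·e = 91.8 × 6.5 = 596.7 kip·in.
Critical point at (x, y) = (2.25, 4.75) from centroid. f_tx = M·y/J = 11.85 kip/in; f_ty = M·x/J = 5.616 kip/in.
Resultant f_max = √[f_tx² + (f_v + f_ty)²] = √[11.85² + (4.832 + 5.616)²] = 15.8 kip/in.
Capacity per unit length: φr_n = 0.75 × 0.6 × 70 × (0.707 × 0.625) = 13.92 kip/in.
15.8 > 13.92 → NOT adequate.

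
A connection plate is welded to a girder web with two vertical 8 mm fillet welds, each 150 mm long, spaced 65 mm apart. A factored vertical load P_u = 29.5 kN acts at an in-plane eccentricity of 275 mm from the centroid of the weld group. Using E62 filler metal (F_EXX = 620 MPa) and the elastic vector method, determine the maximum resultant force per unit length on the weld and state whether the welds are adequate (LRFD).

f_max ≈ 798 N/mm; adequate

Total weld length L_w = 300 mm. Treat welds as unit-width lines.
Polar moment about centroid: J = 2[d³/12 + d(b/2)²] = 2[150³/12 + 150×32.5²] = 879400 mm³.
Direct shear f_v = P/L_w = 29.5×10³ / 300 = 98.33 N/mm (vertical).
Torsion M = P·e = 29.5×10³ × 275 = 8112500 N·mm.
Critical point at (x, y) = (32.5, 75) from centroid. f_tx = M·y/J = 691.9 N/mm; f_ty = M·x/J = 299.8 N/mm.
Resultant f_max = √[f_tx² + (f_v + f_ty)²] = √[691.9² + (98.33 + 299.8)²] = 798.3 N/mm.
Capacity per unit length: φr_n = 0.75 × 0.6 × 620 × (0.707 × 8) = 1578 N/mm.
798.3 ≤ 1578 → adequate.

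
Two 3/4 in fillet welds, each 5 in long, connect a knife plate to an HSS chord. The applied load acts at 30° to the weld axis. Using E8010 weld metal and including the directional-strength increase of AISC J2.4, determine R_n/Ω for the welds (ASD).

R_n/Ω ≈ 150 kip

E80XX → F_EXX = 80 ksi.
t_e = 0.707 × 0.75 = 0.5302 in; A_we = 0.5302 × 10 = 5.303 in².
Directional factor: 1.0 + 0.5 sin^1.5(30°) = 1.177.
F_nw = 0.6 × 80 × 1.177 = 56.49 ksi.
R_n/Ω = (56.49 × 5.303) / 2.0 = 149.8 kip.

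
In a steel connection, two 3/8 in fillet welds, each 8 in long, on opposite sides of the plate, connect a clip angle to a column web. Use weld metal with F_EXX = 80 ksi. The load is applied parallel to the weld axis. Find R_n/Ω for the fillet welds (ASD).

Effective throat t_e = 0.707 × 0.375 = 0.2651 in.
Total length L = 16 in; A_we = 0.2651 × 16 = 4.242 in².
F_nw = 0.6 F_EXX = 0.6 × 80 = 48 ksi.
R_n = 48 × 4.242 = 203.6 kips; R_n/Ω = 203.6/2.0 = 101.8 kips.

R_n/Ω ≈ 102 kips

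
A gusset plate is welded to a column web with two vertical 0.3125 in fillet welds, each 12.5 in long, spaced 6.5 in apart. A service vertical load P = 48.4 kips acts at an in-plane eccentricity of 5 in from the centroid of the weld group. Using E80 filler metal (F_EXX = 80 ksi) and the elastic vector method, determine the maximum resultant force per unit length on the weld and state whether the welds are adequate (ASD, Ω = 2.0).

Total weld length L_w = 25 in. Treat welds as unit-width lines.
Polar moment about centroid: J = 2[d³/12 + d(b/2)²] = 2[12.5³/12 + 12.5×3.25²] = 589.6 in³.
Direct shear f_v = P/L_w = 48.4 / 25 = 1.936 kip/in (vertical).
Torsion M = P·e = 48.4 × 5 = 242 kip·in.
Critical point at (x, y) = (3.25, 6.25) from centroid. f_tx = M·y/J = 2.565 kip/in; f_ty = M·x/J = 1.334 kip/in.
Resultant f_max = √[f_tx² + (f_v + f_ty)²] = √[2.565² + (1.936 + 1.334)²] = 4.156 kip/in.
Capacity per unit length: r_n/Ω = (1/2.0) × 0.6 × 80 × (0.707 × 0.3125) = 5.302 kip/in.
4.156 ≤ 5.302 → adequate.

f_max ≈ 4.16 kip/in; adequate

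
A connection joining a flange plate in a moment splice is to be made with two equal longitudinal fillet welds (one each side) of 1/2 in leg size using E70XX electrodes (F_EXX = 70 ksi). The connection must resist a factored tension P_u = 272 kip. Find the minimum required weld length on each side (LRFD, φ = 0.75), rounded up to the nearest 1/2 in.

L = 12.5 in on each side

Throat t_e = 0.707 × 0.5 = 0.3535 in.
φr_n = 0.75 × 0.6 × 70 × 0.3535 = 11.14 kip/in.
L_req = P_u / φr_n = 272 / 11.14 = 24.43 in total.
Per side: 24.43 / 2 = 12.21 in.
Round up → use L = 12.5 in on each side.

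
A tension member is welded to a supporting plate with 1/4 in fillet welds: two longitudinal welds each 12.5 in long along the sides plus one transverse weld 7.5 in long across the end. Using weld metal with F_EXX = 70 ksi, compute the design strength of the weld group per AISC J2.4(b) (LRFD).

t_e = 0.707 × 0.25 = 0.1767 in.
R_nwl = 0.6 × 70 × 0.1767 × 25 = 185.6 kip (longitudinal, 2 welds).
R_nwt = 0.6 × 70 × 0.1767 × 7.5 = 55.68 kip (transverse, base value).
(i) R_nwl + R_nwt = 241.3 kip; (ii) 0.85 R_nwl + 1.5 R_nwt = 241.3 kip.
R_n = max = 241.3 kip [governs: (ii)]; φR_n = 180.9 kip.

φR_n ≈ 181 kip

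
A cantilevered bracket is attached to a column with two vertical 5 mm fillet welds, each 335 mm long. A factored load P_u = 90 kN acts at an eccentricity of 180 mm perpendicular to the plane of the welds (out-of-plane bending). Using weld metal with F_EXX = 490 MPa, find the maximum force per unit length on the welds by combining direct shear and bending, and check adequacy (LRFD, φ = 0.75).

f_max ≈ 453 N/mm; adequate

L_w = 2 × 335 = 670 mm; section modulus (unit throat) S = 2 × L²/6 = 37410 mm².
Direct shear f_v = P/L_w = 90×10³/670 = 134.3 N/mm.
Moment M = P × e = 90×10³ × 180 = 16200000 N·mm; bending f_b = M/S = 433.1 N/mm.
f_max = √(f_v² + f_b²) = √(134.3² + 433.1²) = 453.4 N/mm.
φr_n = 0.75 × 0.6 × 490 × (0.707 × 5) = 779.5 N/mm → adequate.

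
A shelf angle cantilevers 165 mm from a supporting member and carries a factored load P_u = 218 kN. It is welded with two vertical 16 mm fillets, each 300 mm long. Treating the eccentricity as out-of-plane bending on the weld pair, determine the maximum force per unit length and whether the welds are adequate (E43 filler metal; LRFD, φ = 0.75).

f_max ≈ 1250 N/mm; adequate

E43XX → F_EXX = 430 MPa.
L_w = 2 × 300 = 600 mm; section modulus (unit throat) S = 2 × L²/6 = 30000 mm².
Direct shear f_v = P/L_w = 218×10³/600 = 363.3 N/mm.
Moment M = P × e = 218×10³ × 165 = 35970000 N·mm; bending f_b = M/S = 1199 N/mm.
f_max = √(f_v² + f_b²) = √(363.3² + 1199²) = 1253 N/mm.
φr_n = 0.75 × 0.6 × 430 × (0.707 × 16) = 2189 N/mm → adequate.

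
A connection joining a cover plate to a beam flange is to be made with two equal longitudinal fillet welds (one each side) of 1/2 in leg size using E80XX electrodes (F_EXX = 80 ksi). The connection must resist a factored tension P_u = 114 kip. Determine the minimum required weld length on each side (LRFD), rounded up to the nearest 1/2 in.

Throat t_e = 0.707 × 0.5 = 0.3535 in.
φr_n = 0.75 × 0.6 × 80 × 0.3535 = 12.73 kip/in.
L_req = P_u / φr_n = 114 / 12.73 = 8.958 in total.
Per side: 8.958 / 2 = 4.479 in.
Round up → use L = 4.5 in on each side.

L = 4.5 in on each side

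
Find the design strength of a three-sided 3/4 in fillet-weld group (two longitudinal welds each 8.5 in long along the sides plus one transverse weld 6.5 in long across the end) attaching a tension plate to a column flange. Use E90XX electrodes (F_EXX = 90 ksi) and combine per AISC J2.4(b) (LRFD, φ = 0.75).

φR_n ≈ 520 kip

t_e = 0.707 × 0.75 = 0.5302 in.
R_nwl = 0.6 × 90 × 0.5302 × 17 = 486.8 kip (longitudinal, 2 welds).
R_nwt = 0.6 × 90 × 0.5302 × 6.5 = 186.1 kip (transverse, base value).
(i) R_nwl + R_nwt = 672.9 kip; (ii) 0.85 R_nwl + 1.5 R_nwt = 692.9 kip.
R_n = max = 692.9 kip [governs: (ii)]; φR_n = 519.7 kip.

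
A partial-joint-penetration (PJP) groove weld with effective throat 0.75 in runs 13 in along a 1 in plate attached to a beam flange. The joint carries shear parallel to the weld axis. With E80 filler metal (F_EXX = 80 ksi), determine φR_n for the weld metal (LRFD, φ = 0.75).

Effective throat (given) t_e = 0.75 in.
A_we = 0.75 × 13 = 9.75 in².
F_nw = 0.6 F_EXX = 48 ksi.
φR_n = 0.75 × 48 × 9.75 = 351 kip.

φR_n ≈ 351 kip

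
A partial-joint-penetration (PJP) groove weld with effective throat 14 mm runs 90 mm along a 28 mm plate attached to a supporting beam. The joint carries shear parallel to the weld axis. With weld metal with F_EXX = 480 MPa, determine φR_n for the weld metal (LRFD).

φR_n ≈ 272 kN

Effective throat (given) t_e = 14 mm.
A_we = 14 × 90 = 1260 mm².
F_nw = 0.6 F_EXX = 288 MPa.
φR_n = 0.75 × 288 × 1260 × 10⁻³ = 272.2 kN.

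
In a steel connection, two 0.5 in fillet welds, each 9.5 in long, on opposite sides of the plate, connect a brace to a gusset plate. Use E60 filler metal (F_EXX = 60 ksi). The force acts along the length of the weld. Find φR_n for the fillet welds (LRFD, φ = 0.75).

φR_n ≈ 181 kip

Effective throat t_e = 0.707 × 0.5 = 0.3535 in.
Total length L = 19 in; A_we = 0.3535 × 19 = 6.716 in².
F_nw = 0.6 F_EXX = 0.6 × 60 = 36 ksi.
φR_n = 0.75 × 36 × 6.716 = 181.3 kip.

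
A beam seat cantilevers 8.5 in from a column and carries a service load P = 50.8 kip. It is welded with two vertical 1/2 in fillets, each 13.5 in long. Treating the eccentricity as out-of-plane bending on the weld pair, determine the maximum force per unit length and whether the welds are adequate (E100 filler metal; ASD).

E100XX → F_EXX = 100 ksi.
L_w = 2 × 13.5 = 27 in; section modulus (unit throat) S = 2 × L²/6 = 60.75 in².
Direct shear f_v = P/L_w = 50.8/27 = 1.881 kip/in.
Moment M = P × e = 50.8 × 8.5 = 431.8 kip·in; bending f_b = M/S = 7.108 kip/in.
f_max = √(f_v² + f_b²) = √(1.881² + 7.108²) = 7.353 kip/in.
r_n/Ω = (1/2.0) × 0.6 × 100 × (0.707 × 0.5) = 10.6 kip/in → adequate.

f_max ≈ 7.35 kip/in; adequate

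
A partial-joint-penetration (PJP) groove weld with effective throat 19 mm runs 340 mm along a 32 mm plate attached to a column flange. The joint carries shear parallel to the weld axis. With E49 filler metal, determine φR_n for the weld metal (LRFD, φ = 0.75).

φR_n ≈ 1420 kN

E49XX → F_EXX = 490 MPa.
Effective throat (given) t_e = 19 mm.
A_we = 19 × 340 = 6460 mm².
F_nw = 0.6 F_EXX = 294 MPa.
φR_n = 0.75 × 294 × 6460 × 10⁻³ = 1424 kN.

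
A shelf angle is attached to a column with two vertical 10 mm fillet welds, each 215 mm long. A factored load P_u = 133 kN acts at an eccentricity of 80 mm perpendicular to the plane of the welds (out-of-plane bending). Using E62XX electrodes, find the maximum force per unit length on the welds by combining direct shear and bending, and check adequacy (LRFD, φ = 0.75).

E62XX → F_EXX = 620 MPa.
L_w = 2 × 215 = 430 mm; section modulus (unit throat) S = 2 × L²/6 = 15410 mm².
Direct shear f_v = P/L_w = 133×10³/430 = 309.3 N/mm.
Moment M = P × e = 133×10³ × 80 = 10640000 N·mm; bending f_b = M/S = 690.5 N/mm.
f_max = √(f_v² + f_b²) = √(309.3² + 690.5²) = 756.6 N/mm.
φr_n = 0.75 × 0.6 × 620 × (0.707 × 10) = 1973 N/mm → adequate.

f_max ≈ 757 N/mm; adequate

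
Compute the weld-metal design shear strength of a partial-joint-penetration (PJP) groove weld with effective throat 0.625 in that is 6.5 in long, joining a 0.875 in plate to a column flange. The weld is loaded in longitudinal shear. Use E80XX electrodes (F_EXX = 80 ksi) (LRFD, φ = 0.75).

Effective throat (given) t_e = 0.625 in.
A_we = 0.625 × 6.5 = 4.062 in².
F_nw = 0.6 F_EXX = 48 ksi.
φR_n = 0.75 × 48 × 4.062 = 146.2 kip.

φR_n ≈ 146 kip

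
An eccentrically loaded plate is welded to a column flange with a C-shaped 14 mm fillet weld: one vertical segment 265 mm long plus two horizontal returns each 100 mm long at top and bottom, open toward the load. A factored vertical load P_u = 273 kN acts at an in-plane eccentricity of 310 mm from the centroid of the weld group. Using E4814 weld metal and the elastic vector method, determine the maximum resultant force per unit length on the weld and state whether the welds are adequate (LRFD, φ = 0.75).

f_max ≈ 2710 N/mm; NOT adequate

E48XX → F_EXX = 480 MPa.
Total weld length L_w = 465 mm. Treat welds as unit-width lines.
Centroid: x̄ = 2×100×50 / 465 = 21.51 mm from the vertical weld.
Polar moment about centroid: J = I_x + I_y = [265³/12 + 2×100×132.5²] + [265×21.51² + 2(100³/12 + 100×28.49²)] = 5514000 mm³.
Direct shear f_v = P/L_w = 273×10³ / 465 = 587.1 N/mm (vertical).
Torsion M = P·e = 273×10³ × 310 = 84630000 N·mm.
Critical point at (x, y) = (78.49, 132.5) from centroid. f_tx = M·y/J = 2034 N/mm; f_ty = M·x/J = 1205 N/mm.
Resultant f_max = √[f_tx² + (f_v + f_ty)²] = √[2034² + (587.1 + 1205)²] = 2711 N/mm.
Capacity per unit length: φr_n = 0.75 × 0.6 × 480 × (0.707 × 14) = 2138 N/mm.
2711 > 2138 → NOT adequate.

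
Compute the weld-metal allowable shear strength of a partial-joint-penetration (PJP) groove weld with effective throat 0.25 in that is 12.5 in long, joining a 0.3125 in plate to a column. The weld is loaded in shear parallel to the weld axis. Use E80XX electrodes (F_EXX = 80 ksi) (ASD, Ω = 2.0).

R_n/Ω ≈ 75 kips

Effective throat (given) t_e = 0.25 in.
A_we = 0.25 × 12.5 = 3.125 in².
F_nw = 0.6 F_EXX = 48 ksi.
R_n/Ω = (48 × 3.125) / 2.0 = 75 kips.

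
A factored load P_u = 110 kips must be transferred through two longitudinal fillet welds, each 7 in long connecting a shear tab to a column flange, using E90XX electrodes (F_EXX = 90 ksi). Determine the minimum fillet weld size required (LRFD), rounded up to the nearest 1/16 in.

Total weld length L = 14 in.
Required throat t_e = P_u / (φ × 0.6 F_EXX × L) = 110 / (0.75 × 0.6 × 90 × 14) = 0.194 in.
Required leg w = t_e / 0.707 = 0.2744 in → use 5/16 in.

w = 5/16 in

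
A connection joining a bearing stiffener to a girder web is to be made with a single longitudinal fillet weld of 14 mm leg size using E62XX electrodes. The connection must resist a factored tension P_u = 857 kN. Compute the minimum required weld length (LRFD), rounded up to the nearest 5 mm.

L = 315 mm

E62XX → F_EXX = 620 MPa.
Throat t_e = 0.707 × 14 = 9.898 mm.
φr_n = 0.75 × 0.6 × 620 × 9.898 × 10⁻³ = 2.762 kN/mm.
L_req = P_u / φr_n = 857 / 2.762 = 310.3 mm total.
Round up → use L = 315 mm.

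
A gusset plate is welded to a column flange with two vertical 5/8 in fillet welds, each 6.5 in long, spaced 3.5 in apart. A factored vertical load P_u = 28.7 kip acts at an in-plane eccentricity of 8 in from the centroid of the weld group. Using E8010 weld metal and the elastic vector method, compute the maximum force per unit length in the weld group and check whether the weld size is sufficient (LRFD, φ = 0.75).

E80XX → F_EXX = 80 ksi.
Total weld length L_w = 13 in. Treat welds as unit-width lines.
Polar moment about centroid: J = 2[d³/12 + d(b/2)²] = 2[6.5³/12 + 6.5×1.75²] = 85.58 in³.
Direct shear f_v = P/L_w = 28.7 / 13 = 2.208 kip/in (vertical).
Torsion M = P·e = 28.7 × 8 = 229.6 kip·in.
Critical point at (x, y) = (1.75, 3.25) from centroid. f_tx = M·y/J = 8.719 kip/in; f_ty = M·x/J = 4.695 kip/in.
Resultant f_max = √[f_tx² + (f_v + f_ty)²] = √[8.719² + (2.208 + 4.695)²] = 11.12 kip/in.
Capacity per unit length: φr_n = 0.75 × 0.6 × 80 × (0.707 × 0.625) = 15.91 kip/in.
11.12 ≤ 15.91 → adequate.

f_max ≈ 11.1 kip/in; adequate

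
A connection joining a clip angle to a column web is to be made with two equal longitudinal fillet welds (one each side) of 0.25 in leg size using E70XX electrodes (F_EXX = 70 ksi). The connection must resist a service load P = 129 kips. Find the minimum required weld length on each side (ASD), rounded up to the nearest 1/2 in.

L = 17.5 in on each side

Throat t_e = 0.707 × 0.25 = 0.1767 in.
r_n/Ω = (0.6 × 70 × 0.1767) / 2.0 = 3.712 kip/in.
L_req = P / (r_n/Ω) = 129 / 3.712 = 34.75 in total.
Per side: 34.75 / 2 = 17.38 in.
Round up → use L = 17.5 in on each side.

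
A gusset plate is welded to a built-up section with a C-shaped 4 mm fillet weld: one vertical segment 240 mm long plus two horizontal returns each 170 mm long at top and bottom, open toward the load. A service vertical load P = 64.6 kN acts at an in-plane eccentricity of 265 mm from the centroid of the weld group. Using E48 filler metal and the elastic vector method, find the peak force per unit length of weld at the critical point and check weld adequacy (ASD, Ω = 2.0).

f_max ≈ 454 N/mm; NOT adequate

E48XX → F_EXX = 480 MPa.
Total weld length L_w = 580 mm. Treat welds as unit-width lines.
Centroid: x̄ = 2×170×85 / 580 = 49.83 mm from the vertical weld.
Polar moment about centroid: J = I_x + I_y = [240³/12 + 2×170×120²] + [240×49.83² + 2(170³/12 + 170×35.17²)] = 7883000 mm³.
Direct shear f_v = P/L_w = 64.6×10³ / 580 = 111.4 N/mm (vertical).
Torsion M = P·e = 64.6×10³ × 265 = 17119000 N·mm.
Critical point at (x, y) = (120.2, 120) from centroid. f_tx = M·y/J = 260.6 N/mm; f_ty = M·x/J = 261 N/mm.
Resultant f_max = √[f_tx² + (f_v + f_ty)²] = √[260.6² + (111.4 + 261)²] = 454.5 N/mm.
Capacity per unit length: r_n/Ω = (1/2.0) × 0.6 × 480 × (0.707 × 4) = 407.2 N/mm.
454.5 > 407.2 → NOT adequate.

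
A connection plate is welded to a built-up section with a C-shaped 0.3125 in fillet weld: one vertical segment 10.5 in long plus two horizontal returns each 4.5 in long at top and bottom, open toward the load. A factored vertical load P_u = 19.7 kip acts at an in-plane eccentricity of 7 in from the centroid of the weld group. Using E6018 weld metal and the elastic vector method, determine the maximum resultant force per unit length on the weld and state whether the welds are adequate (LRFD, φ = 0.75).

E60XX → F_EXX = 60 ksi.
Total weld length L_w = 19.5 in. Treat welds as unit-width lines.
Centroid: x̄ = 2×4.5×2.25 / 19.5 = 1.038 in from the vertical weld.
Polar moment about centroid: J = I_x + I_y = [10.5³/12 + 2×4.5×5.25²] + [10.5×1.038² + 2(4.5³/12 + 4.5×1.212²)] = 384.3 in³.
Direct shear f_v = P/L_w = 19.7 / 19.5 = 1.01 kip/in (vertical).
Torsion M = P·e = 19.7 × 7 = 137.9 kip·in.
Critical point at (x, y) = (3.462, 5.25) from centroid. f_tx = M·y/J = 1.884 kip/in; f_ty = M·x/J = 1.242 kip/in.
Resultant f_max = √[f_tx² + (f_v + f_ty)²] = √[1.884² + (1.01 + 1.242)²] = 2.937 kip/in.
Capacity per unit length: φr_n = 0.75 × 0.6 × 60 × (0.707 × 0.3125) = 5.965 kip/in.
2.937 ≤ 5.965 → adequate.

f_max ≈ 2.94 kip/in; adequate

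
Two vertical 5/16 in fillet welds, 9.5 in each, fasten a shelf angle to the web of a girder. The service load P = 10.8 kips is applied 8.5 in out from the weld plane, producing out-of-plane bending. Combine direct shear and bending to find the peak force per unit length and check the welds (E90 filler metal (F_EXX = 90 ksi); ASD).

f_max ≈ 3.1 kip/in; adequate

L_w = 2 × 9.5 = 19 in; section modulus (unit throat) S = 2 × L²/6 = 30.08 in².
Direct shear f_v = P/L_w = 10.8/19 = 0.5684 kip/in.
Moment M = P × e = 10.8 × 8.5 = 91.8 kip·in; bending f_b = M/S = 3.052 kip/in.
f_max = √(f_v² + f_b²) = √(0.5684² + 3.052²) = 3.104 kip/in.
r_n/Ω = (1/2.0) × 0.6 × 90 × (0.707 × 0.3125) = 5.965 kip/in → adequate.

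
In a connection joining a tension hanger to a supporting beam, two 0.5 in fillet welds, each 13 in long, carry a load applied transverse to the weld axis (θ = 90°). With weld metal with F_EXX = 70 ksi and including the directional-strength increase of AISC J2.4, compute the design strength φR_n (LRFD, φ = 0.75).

t_e = 0.707 × 0.5 = 0.3535 in; A_we = 0.3535 × 26 = 9.191 in².
Directional factor: 1.0 + 0.5 sin^1.5(90°) = 1.5.
F_nw = 0.6 × 70 × 1.5 = 63 ksi.
φR_n = 0.75 × 63 × 9.191 = 434.3 kip.

φR_n ≈ 434 kip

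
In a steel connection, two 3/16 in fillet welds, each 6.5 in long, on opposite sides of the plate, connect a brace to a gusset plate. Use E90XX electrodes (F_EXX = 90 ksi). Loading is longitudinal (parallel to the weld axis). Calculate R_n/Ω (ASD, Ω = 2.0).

Effective throat t_e = 0.707 × 0.1875 = 0.1326 in.
Total length L = 13 in; A_we = 0.1326 × 13 = 1.723 in².
F_nw = 0.6 F_EXX = 0.6 × 90 = 54 ksi.
R_n = 54 × 1.723 = 93.06 kip; R_n/Ω = 93.06/2.0 = 46.53 kip.

R_n/Ω ≈ 46.5 kip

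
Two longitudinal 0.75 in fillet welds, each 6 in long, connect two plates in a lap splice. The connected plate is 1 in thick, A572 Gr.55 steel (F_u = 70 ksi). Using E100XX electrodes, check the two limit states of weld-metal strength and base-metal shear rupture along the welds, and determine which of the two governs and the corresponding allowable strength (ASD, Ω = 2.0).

R_n/Ω ≈ 191 kip (weld metal governs)

E100XX → F_EXX = 100 ksi.
t_e = 0.707 × 0.75 = 0.5302 in; L = 12 in.
Weld metal: R_n/Ω = (1/2.0) × 0.6 × 100 × 0.5302 × 12 = 190.9 kip.
Base metal (shear rupture): R_n/Ω = (1/2.0) × 0.6 × 70 × 1 × 12 = 252 kip.
Governing: weld metal.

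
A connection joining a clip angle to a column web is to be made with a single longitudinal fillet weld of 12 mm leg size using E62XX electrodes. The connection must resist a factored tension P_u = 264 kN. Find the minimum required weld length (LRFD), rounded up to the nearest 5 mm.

L = 115 mm

E62XX → F_EXX = 620 MPa.
Throat t_e = 0.707 × 12 = 8.484 mm.
φr_n = 0.75 × 0.6 × 620 × 8.484 × 10⁻³ = 2.367 kN/mm.
L_req = P_u / φr_n = 264 / 2.367 = 111.5 mm total.
Round up → use L = 115 mm.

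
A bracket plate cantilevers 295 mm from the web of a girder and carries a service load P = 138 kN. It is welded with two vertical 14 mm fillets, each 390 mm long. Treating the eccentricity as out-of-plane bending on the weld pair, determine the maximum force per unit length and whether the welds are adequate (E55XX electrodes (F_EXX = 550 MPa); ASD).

f_max ≈ 822 N/mm; adequate

L_w = 2 × 390 = 780 mm; section modulus (unit throat) S = 2 × L²/6 = 50700 mm².
Direct shear f_v = P/L_w = 138×10³/780 = 176.9 N/mm.
Moment M = P × e = 138×10³ × 295 = 40710000 N·mm; bending f_b = M/S = 803 N/mm.
f_max = √(f_v² + f_b²) = √(176.9² + 803²) = 822.2 N/mm.
r_n/Ω = (1/2.0) × 0.6 × 550 × (0.707 × 14) = 1633 N/mm → adequate.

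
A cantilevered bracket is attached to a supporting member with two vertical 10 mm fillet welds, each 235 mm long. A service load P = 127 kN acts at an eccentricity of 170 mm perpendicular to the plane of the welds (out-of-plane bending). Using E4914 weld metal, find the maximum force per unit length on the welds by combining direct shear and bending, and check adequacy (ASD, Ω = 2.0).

f_max ≈ 1200 N/mm; NOT adequate

E49XX → F_EXX = 490 MPa.
L_w = 2 × 235 = 470 mm; section modulus (unit throat) S = 2 × L²/6 = 18410 mm².
Direct shear f_v = P/L_w = 127×10³/470 = 270.2 N/mm.
Moment M = P × e = 127×10³ × 170 = 21590000 N·mm; bending f_b = M/S = 1173 N/mm.
f_max = √(f_v² + f_b²) = √(270.2² + 1173²) = 1204 N/mm.
r_n/Ω = (1/2.0) × 0.6 × 490 × (0.707 × 10) = 1039 N/mm → NOT adequate.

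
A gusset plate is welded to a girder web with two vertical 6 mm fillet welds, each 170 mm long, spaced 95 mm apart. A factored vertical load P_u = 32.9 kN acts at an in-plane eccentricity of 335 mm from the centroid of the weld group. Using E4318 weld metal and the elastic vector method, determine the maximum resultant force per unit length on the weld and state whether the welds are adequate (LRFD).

f_max ≈ 729 N/mm; adequate

E43XX → F_EXX = 430 MPa.
Total weld length L_w = 340 mm. Treat welds as unit-width lines.
Polar moment about centroid: J = 2[d³/12 + d(b/2)²] = 2[170³/12 + 170×47.5²] = 1586000 mm³.
Direct shear f_v = P/L_w = 32.9×10³ / 340 = 96.76 N/mm (vertical).
Torsion M = P·e = 32.9×10³ × 335 = 11022000 N·mm.
Critical point at (x, y) = (47.5, 85) from centroid. f_tx = M·y/J = 590.7 N/mm; f_ty = M·x/J = 330.1 N/mm.
Resultant f_max = √[f_tx² + (f_v + f_ty)²] = √[590.7² + (96.76 + 330.1)²] = 728.8 N/mm.
Capacity per unit length: φr_n = 0.75 × 0.6 × 430 × (0.707 × 6) = 820.8 N/mm.
728.8 ≤ 820.8 → adequate.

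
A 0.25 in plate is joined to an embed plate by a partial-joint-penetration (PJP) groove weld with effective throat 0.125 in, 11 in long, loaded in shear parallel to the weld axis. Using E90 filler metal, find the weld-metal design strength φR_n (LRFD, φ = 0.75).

φR_n ≈ 55.7 kip

E90XX → F_EXX = 90 ksi.
Effective throat (given) t_e = 0.125 in.
A_we = 0.125 × 11 = 1.375 in².
F_nw = 0.6 F_EXX = 54 ksi.
φR_n = 0.75 × 54 × 1.375 = 55.69 kip.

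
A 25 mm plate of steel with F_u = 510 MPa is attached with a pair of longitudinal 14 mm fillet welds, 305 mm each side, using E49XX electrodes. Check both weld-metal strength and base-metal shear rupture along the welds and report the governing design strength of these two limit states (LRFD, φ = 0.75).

E49XX → F_EXX = 490 MPa.
t_e = 0.707 × 14 = 9.898 mm; L = 610 mm.
Weld metal: φR_n = 0.75 × 0.6 × 490 × 9.898 × 610 × 10⁻³ = 1331 kN.
Base metal (shear rupture): φR_n = 0.75 × 0.6 × 510 × 25 × 610 × 10⁻³ = 3500 kN.
Governing: weld metal.

φR_n ≈ 1330 kN (weld metal governs)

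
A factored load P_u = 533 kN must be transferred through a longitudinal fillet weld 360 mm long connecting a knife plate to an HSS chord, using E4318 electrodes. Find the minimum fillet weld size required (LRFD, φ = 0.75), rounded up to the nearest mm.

E43XX → F_EXX = 430 MPa.
Total weld length L = 360 mm.
Required throat t_e = P_u / (φ × 0.6 F_EXX × L) = 533 / (0.75 × 0.6 × 430 × 360 × 10⁻³) = 7.651 mm.
Required leg w = t_e / 0.707 = 10.82 mm → use 11 mm.

w = 11 mm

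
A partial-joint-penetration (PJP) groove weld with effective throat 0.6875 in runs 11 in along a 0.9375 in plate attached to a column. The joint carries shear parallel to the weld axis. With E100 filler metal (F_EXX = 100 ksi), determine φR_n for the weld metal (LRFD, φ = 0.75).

φR_n ≈ 340 kip

Effective throat (given) t_e = 0.6875 in.
A_we = 0.6875 × 11 = 7.562 in².
F_nw = 0.6 F_EXX = 60 ksi.
φR_n = 0.75 × 60 × 7.562 = 340.3 kip.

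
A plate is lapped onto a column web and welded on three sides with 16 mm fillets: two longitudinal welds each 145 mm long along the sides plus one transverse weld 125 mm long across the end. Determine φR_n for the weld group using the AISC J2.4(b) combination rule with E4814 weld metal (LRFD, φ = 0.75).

E48XX → F_EXX = 480 MPa.
t_e = 0.707 × 16 = 11.31 mm.
R_nwl = 0.6 × 480 × 11.31 × 290 × 10⁻³ = 944.8 kN (longitudinal, 2 welds).
R_nwt = 0.6 × 480 × 11.31 × 125 × 10⁻³ = 407.2 kN (transverse, base value).
(i) R_nwl + R_nwt = 1352 kN; (ii) 0.85 R_nwl + 1.5 R_nwt = 1414 kN.
R_n = max = 1414 kN [governs: (ii)]; φR_n = 1060 kN.

φR_n ≈ 1060 kN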